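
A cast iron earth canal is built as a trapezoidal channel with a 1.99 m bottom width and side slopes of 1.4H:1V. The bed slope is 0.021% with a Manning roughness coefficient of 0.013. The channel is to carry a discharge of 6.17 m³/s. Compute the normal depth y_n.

y_n = 1.5 m

Manning's equation rearranged: A R^(2/3) = nQ / (1·√S) = 0.013 × 6.17 / (√0.00021) = 5.535.
Try y = 1.66 m: A R^(2/3) = 6.822 — high.
Try y = 1.28 m: A R^(2/3) = 4.021 — low.
Try y = 1.5 m: A R^(2/3) = 5.539 — matches.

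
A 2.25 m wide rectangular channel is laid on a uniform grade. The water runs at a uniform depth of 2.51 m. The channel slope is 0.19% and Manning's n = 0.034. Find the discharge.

Flow area A = b·y = 2.25 × 2.51 = 5.647 m². Wetted perimeter P = b + 2y = 2.25 + 2×2.51 = 7.27 m.
Hydraulic radius R = A/P = 5.647/7.27 = 0.7768 m.
Manning's equation: Q = (1/n) A R^(2/3) S^(1/2) = (1/0.034) × 5.647 × 0.7768^(2/3) × 0.0019^(1/2) = 6.12 m³/s.

Q = 6.12 m³/s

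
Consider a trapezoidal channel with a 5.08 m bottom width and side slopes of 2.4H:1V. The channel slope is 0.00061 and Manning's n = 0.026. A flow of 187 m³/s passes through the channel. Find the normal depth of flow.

Manning's equation rearranged: A R^(2/3) = nQ / (1·√S) = 0.026 × 187 / (√0.00061) = 196.9.
At y = 6.66 m: A R^(2/3) = 325.4 — over.
At y = 3.82 m: A R^(2/3) = 91.56 — short.
At y = 5.37 m: A R^(2/3) = 197.3 — ≈ 196.9.

y_n = 5.37 m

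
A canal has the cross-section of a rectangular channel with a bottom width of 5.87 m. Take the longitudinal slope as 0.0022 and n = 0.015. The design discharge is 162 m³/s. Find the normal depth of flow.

Manning's equation rearranged: A R^(2/3) = nQ / (1·√S) = 0.015 × 162 / (√0.0022) = 51.81.
Try y = 3.91 m: A R^(2/3) = 32.39 — low.
Try y = 6.67 m: A R^(2/3) = 62.94 — high.
Try y = 5.68 m: A R^(2/3) = 51.78 — ≈ 51.81.

y_n = 5.68 m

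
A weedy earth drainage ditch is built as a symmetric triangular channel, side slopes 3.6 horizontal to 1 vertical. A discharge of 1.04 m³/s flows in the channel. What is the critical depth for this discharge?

y_c = 0.443 m

At critical depth, Q² T / (g A³) = 1, i.e. A³/T = Q²/g = 1.04²/9.81 = 0.1103.
Try y = 0.331 m: A³/T = 0.02575 — too small.
Try y = 0.443 m: A³/T = 0.1106 — close enough.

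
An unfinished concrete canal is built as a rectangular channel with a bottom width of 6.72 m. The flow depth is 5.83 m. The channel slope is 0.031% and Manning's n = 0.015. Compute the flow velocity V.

V = 1.94 m/s

Flow area A = b·y = 6.72 × 5.83 = 39.18 m². Wetted perimeter P = b + 2y = 6.72 + 2×5.83 = 18.38 m.
Hydraulic radius R = A/P = 39.18/18.38 = 2.132 m.
From Manning's equation, V = (1/n) R^(2/3) S^(1/2) = (1/0.015) × 2.132^(2/3) × 0.00031^(1/2) = 1.94 m/s.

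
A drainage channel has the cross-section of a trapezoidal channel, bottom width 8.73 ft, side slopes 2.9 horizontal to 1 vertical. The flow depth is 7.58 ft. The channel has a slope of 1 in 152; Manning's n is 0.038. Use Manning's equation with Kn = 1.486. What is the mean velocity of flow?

With bottom width b = 8.73 ft and side slope z = 2.9: A = (b + zy)y = (8.73 + 2.9×7.58)×7.58 = 232.8 ft²; P = b + 2y√(1+z²) = 8.73 + 2×7.58×3.068 = 55.23 ft.
Hydraulic radius R = A/P = 232.8/55.23 = 4.215 ft.
From Manning's equation, V = (1.486/n) R^(2/3) S^(1/2) = (1.486/0.038) × 4.215^(2/3) × 0.006579^(1/2) = 8.28 ft/s.

V = 8.28 ft/s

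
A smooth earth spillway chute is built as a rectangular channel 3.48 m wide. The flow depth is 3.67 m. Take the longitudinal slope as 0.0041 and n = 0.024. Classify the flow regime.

subcritical

Flow area A = b·y = 3.48 × 3.67 = 12.77 m². Wetted perimeter P = b + 2y = 3.48 + 2×3.67 = 10.82 m.
Hydraulic radius R = A/P = 12.77/10.82 = 1.18 m.
V = (1/n) R^(2/3) √S = (1/0.024) × 1.18^(2/3) × √0.0041 = 2.98 m/s. Hydraulic depth D_h = A/T = 12.77/3.48 = 3.67 m.
Froude number Fr = V/√(g·D_h) = 2.98/√(9.81×3.67) = 0.497, which is less than 1, so the flow is subcritical.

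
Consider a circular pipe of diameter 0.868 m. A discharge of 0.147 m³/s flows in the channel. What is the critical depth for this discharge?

y_c = 0.221 m

At critical depth, Q² T / (g A³) = 1, i.e. A³/T = Q²/g = 0.147²/9.81 = 0.002203.
Try y = 0.239 m: A³/T = 0.002999 — too large.
Try y = 0.158 m: A³/T = 0.0005953 — too small.
Try y = 0.221 m: A³/T = 0.002212 — matches.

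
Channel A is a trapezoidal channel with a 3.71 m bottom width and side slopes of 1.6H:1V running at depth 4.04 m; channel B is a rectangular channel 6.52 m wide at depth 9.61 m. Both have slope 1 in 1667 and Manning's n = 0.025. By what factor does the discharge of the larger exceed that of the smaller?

1.65

Channel A: With bottom width b = 3.71 m and side slope z = 1.6: A = (b + zy)y = (3.71 + 1.6×4.04)×4.04 = 41.1 m²; P = b + 2y√(1+z²) = 3.71 + 2×4.04×1.887 = 18.96 m. Hydraulic radius R = A/P = 41.1/18.96 = 2.168 m. Q_A = (1/0.025)·41.1·2.168^(2/3)·√0.0005999 = 67.46 m³/s.
Channel B: Flow area A = b·y = 6.52 × 9.61 = 62.66 m². Wetted perimeter P = b + 2y = 6.52 + 2×9.61 = 25.74 m. Hydraulic radius R = A/P = 62.66/25.74 = 2.434 m. Q_B = (1/0.025)·62.66·2.434^(2/3)·√0.0005999 = 111.1 m³/s.
The larger discharge is 111.1 m³/s and the smaller is 67.46 m³/s; the ratio is 1.65.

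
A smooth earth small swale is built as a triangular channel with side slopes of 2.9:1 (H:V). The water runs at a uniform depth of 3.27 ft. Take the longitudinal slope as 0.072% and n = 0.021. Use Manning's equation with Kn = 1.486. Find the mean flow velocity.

V = 2.54 ft/s

For a triangular section with side slope z = 2.9: A = zy² = 2.9×3.27² = 31.01 ft²; P = 2y√(1+z²) = 2×3.27×3.068 = 20.06 ft.
Hydraulic radius R = A/P = 31.01/20.06 = 1.546 ft.
From Manning's equation, V = (1.486/n) R^(2/3) S^(1/2) = (1.486/0.021) × 1.546^(2/3) × 0.00072^(1/2) = 2.54 ft/s.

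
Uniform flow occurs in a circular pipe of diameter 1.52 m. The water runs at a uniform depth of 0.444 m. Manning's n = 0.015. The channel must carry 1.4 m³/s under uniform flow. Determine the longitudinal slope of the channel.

S = 0.0141

For a circular section of diameter D = 1.52 m at depth y = 0.444 m, the central angle is θ = 2 arccos(1 − 2y/D) = 2.284 rad. Then A = (D²/8)(θ − sin θ) = 0.4412 m² and P = Dθ/2 = 1.736 m.
Hydraulic radius R = A/P = 0.4412/1.736 = 0.2542 m.
From Manning's equation, S = [nQ / (1 A R^(2/3))]² = [0.015 × 1.4 / (1 × 0.4412 × 0.2542^(2/3))]² = 0.0141.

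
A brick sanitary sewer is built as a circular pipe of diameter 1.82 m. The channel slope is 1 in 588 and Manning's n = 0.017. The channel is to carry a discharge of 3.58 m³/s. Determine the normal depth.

Manning's equation rearranged: A R^(2/3) = nQ / (1·√S) = 0.017 × 3.58 / (√0.001701) = 1.476.
At y = 1.01 m: A R^(2/3) = 0.9145 — low.
At y = 1.43 m: A R^(2/3) = 1.477 — ≈ 1.476.

y_n = 1.43 m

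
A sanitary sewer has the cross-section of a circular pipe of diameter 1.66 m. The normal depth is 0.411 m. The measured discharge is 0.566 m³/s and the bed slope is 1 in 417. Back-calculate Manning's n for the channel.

n = 0.014

For a circular section of diameter D = 1.66 m at depth y = 0.411 m, the central angle is θ = 2 arccos(1 − 2y/D) = 2.083 rad. Then A = (D²/8)(θ − sin θ) = 0.4174 m² and P = Dθ/2 = 1.729 m.
Hydraulic radius R = A/P = 0.4174/1.729 = 0.2414 m.
Rearranging Manning's equation: n = (1/Q) A R^(2/3) S^(1/2) = (1/0.566) × 0.4174 × 0.2414^(2/3) × √0.002398 = 0.014.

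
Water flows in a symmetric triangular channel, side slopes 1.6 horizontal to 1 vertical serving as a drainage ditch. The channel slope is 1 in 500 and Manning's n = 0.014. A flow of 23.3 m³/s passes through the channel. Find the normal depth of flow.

y_n = 2.19 m

Manning's equation rearranged: A R^(2/3) = nQ / (1·√S) = 0.014 × 23.3 / (√0.002) = 7.294.
Try y = 2.49 m: A R^(2/3) = 10.29 — high.
Try y = 1.88 m: A R^(2/3) = 4.862 — low.
Try y = 2.19 m: A R^(2/3) = 7.304 — close enough.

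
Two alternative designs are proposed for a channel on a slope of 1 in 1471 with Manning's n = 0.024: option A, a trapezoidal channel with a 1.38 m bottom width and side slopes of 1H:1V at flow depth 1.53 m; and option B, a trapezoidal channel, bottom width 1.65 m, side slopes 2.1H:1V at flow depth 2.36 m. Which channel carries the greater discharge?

Channel A: With bottom width b = 1.38 m and side slope z = 1: A = (b + zy)y = (1.38 + 1×1.53)×1.53 = 4.452 m²; P = b + 2y√(1+z²) = 1.38 + 2×1.53×1.414 = 5.707 m. Hydraulic radius R = A/P = 4.452/5.707 = 0.7801 m. Q_A = (1/0.024)·4.452·0.7801^(2/3)·√0.0006798 = 4.099 m³/s.
Channel B: With bottom width b = 1.65 m and side slope z = 2.1: A = (b + zy)y = (1.65 + 2.1×2.36)×2.36 = 15.59 m²; P = b + 2y√(1+z²) = 1.65 + 2×2.36×2.326 = 12.63 m. Hydraulic radius R = A/P = 15.59/12.63 = 1.235 m. Q_B = (1/0.024)·15.59·1.235^(2/3)·√0.0006798 = 19.49 m³/s.
Q_A = 4.099 m³/s vs Q_B = 19.49 m³/s, so channel B carries more.

channel B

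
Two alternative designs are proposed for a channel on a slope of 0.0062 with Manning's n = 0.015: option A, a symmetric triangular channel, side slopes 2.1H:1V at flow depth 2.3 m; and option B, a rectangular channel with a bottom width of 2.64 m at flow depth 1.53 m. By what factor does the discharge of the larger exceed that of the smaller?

3.55

Channel A: For a triangular section with side slope z = 2.1: A = zy² = 2.1×2.3² = 11.11 m²; P = 2y√(1+z²) = 2×2.3×2.326 = 10.7 m. Hydraulic radius R = A/P = 11.11/10.7 = 1.038 m. Q_A = (1/0.015)·11.11·1.038^(2/3)·√0.0062 = 59.79 m³/s.
Channel B: Flow area A = b·y = 2.64 × 1.53 = 4.039 m². Wetted perimeter P = b + 2y = 2.64 + 2×1.53 = 5.7 m. Hydraulic radius R = A/P = 4.039/5.7 = 0.7086 m. Q_B = (1/0.015)·4.039·0.7086^(2/3)·√0.0062 = 16.85 m³/s.
The larger discharge is 59.79 m³/s and the smaller is 16.85 m³/s; the ratio is 3.55.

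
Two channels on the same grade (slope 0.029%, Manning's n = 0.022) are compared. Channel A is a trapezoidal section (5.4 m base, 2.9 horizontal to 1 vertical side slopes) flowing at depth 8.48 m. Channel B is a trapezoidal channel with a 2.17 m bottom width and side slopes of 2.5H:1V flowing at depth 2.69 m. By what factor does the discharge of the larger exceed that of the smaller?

Channel A: With bottom width b = 5.4 m and side slope z = 2.9: A = (b + zy)y = (5.4 + 2.9×8.48)×8.48 = 254.3 m²; P = b + 2y√(1+z²) = 5.4 + 2×8.48×3.068 = 57.43 m. Hydraulic radius R = A/P = 254.3/57.43 = 4.429 m. Q_A = (1/0.022)·254.3·4.429^(2/3)·√0.00029 = 530.9 m³/s.
Channel B: With bottom width b = 2.17 m and side slope z = 2.5: A = (b + zy)y = (2.17 + 2.5×2.69)×2.69 = 23.93 m²; P = b + 2y√(1+z²) = 2.17 + 2×2.69×2.693 = 16.66 m. Hydraulic radius R = A/P = 23.93/16.66 = 1.437 m. Q_B = (1/0.022)·23.93·1.437^(2/3)·√0.00029 = 23.58 m³/s.
The larger discharge is 530.9 m³/s and the smaller is 23.58 m³/s; the ratio is 22.5.

22.5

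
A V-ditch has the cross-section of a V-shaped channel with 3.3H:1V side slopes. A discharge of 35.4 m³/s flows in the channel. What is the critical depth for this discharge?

y_c = 1.88 m

At critical depth, Q² T / (g A³) = 1, i.e. A³/T = Q²/g = 35.4²/9.81 = 127.7.
Try y = 2.36 m: A³/T = 398.6 — too large.
Try y = 1.47 m: A³/T = 37.38 — too small.
Try y = 1.88 m: A³/T = 127.9 — close enough.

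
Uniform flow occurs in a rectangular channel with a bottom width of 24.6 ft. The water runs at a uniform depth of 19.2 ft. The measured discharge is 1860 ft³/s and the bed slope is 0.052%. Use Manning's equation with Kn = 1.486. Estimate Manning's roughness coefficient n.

Flow area A = b·y = 24.6 × 19.2 = 472.3 ft². Wetted perimeter P = b + 2y = 24.6 + 2×19.2 = 63 ft.
Hydraulic radius R = A/P = 472.3/63 = 7.497 ft.
Rearranging Manning's equation: n = (1.486/Q) A R^(2/3) S^(1/2) = (1.486/1860) × 472.3 × 7.497^(2/3) × √0.00052 = 0.033.

n = 0.033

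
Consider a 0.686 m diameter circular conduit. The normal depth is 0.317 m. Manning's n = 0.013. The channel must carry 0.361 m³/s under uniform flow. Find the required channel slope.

S = 0.00888

For a circular section of diameter D = 0.686 m at depth y = 0.317 m, the central angle is θ = 2 arccos(1 − 2y/D) = 2.99 rad. Then A = (D²/8)(θ − sin θ) = 0.167 m² and P = Dθ/2 = 1.026 m.
Hydraulic radius R = A/P = 0.167/1.026 = 0.1628 m.
From Manning's equation, S = [nQ / (1 A R^(2/3))]² = [0.013 × 0.361 / (1 × 0.167 × 0.1628^(2/3))]² = 0.00888.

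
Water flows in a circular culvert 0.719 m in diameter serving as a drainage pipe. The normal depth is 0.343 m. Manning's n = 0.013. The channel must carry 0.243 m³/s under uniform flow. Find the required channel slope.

For a circular section of diameter D = 0.719 m at depth y = 0.343 m, the central angle is θ = 2 arccos(1 − 2y/D) = 3.05 rad. Then A = (D²/8)(θ − sin θ) = 0.1912 m² and P = Dθ/2 = 1.096 m.
Hydraulic radius R = A/P = 0.1912/1.096 = 0.1743 m.
From Manning's equation, S = [nQ / (1 A R^(2/3))]² = [0.013 × 0.243 / (1 × 0.1912 × 0.1743^(2/3))]² = 0.0028.

S = 0.0028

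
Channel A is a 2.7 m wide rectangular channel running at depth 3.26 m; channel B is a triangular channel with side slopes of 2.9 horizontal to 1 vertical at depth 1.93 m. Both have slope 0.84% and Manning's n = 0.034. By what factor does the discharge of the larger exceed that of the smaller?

Channel A: Flow area A = b·y = 2.7 × 3.26 = 8.802 m². Wetted perimeter P = b + 2y = 2.7 + 2×3.26 = 9.22 m. Hydraulic radius R = A/P = 8.802/9.22 = 0.9547 m. Q_A = (1/0.034)·8.802·0.9547^(2/3)·√0.0084 = 23 m³/s.
Channel B: For a triangular section with side slope z = 2.9: A = zy² = 2.9×1.93² = 10.8 m²; P = 2y√(1+z²) = 2×1.93×3.068 = 11.84 m. Hydraulic radius R = A/P = 10.8/11.84 = 0.9123 m. Q_B = (1/0.034)·10.8·0.9123^(2/3)·√0.0084 = 27.39 m³/s.
The larger discharge is 27.39 m³/s and the smaller is 23 m³/s; the ratio is 1.19.

1.19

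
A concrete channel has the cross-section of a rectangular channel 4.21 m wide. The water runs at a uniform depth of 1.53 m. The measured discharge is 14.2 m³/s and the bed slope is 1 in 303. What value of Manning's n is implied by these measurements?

Flow area A = b·y = 4.21 × 1.53 = 6.441 m². Wetted perimeter P = b + 2y = 4.21 + 2×1.53 = 7.27 m.
Hydraulic radius R = A/P = 6.441/7.27 = 0.886 m.
Rearranging Manning's equation: n = (1/Q) A R^(2/3) S^(1/2) = (1/14.2) × 6.441 × 0.886^(2/3) × √0.0033 = 0.024.

n = 0.024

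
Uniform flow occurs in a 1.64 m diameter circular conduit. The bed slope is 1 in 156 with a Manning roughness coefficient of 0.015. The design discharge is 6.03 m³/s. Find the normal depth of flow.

Manning's equation rearranged: A R^(2/3) = nQ / (1·√S) = 0.015 × 6.03 / (√0.00641) = 1.13.
Trying y = 1.46 m: A R^(2/3) = 1.236 — too large.
Trying y = 1.17 m: A R^(2/3) = 1 — too small.
Trying y = 1.3 m: A R^(2/3) = 1.129 — matches.

y_n = 1.3 m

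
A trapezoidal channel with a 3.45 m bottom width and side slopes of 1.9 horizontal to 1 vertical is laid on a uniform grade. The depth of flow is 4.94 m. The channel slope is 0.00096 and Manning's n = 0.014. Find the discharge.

With bottom width b = 3.45 m and side slope z = 1.9: A = (b + zy)y = (3.45 + 1.9×4.94)×4.94 = 63.41 m²; P = b + 2y√(1+z²) = 3.45 + 2×4.94×2.147 = 24.66 m.
Hydraulic radius R = A/P = 63.41/24.66 = 2.571 m.
Manning's equation: Q = (1/n) A R^(2/3) S^(1/2) = (1/0.014) × 63.41 × 2.571^(2/3) × 0.00096^(1/2) = 263 m³/s.

Q = 263 m³/s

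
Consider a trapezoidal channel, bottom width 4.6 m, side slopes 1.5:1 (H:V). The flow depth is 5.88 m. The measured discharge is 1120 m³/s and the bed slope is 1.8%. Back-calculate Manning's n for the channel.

n = 0.0199

With bottom width b = 4.6 m and side slope z = 1.5: A = (b + zy)y = (4.6 + 1.5×5.88)×5.88 = 78.91 m²; P = b + 2y√(1+z²) = 4.6 + 2×5.88×1.803 = 25.8 m.
Hydraulic radius R = A/P = 78.91/25.8 = 3.058 m.
Rearranging Manning's equation: n = (1/Q) A R^(2/3) S^(1/2) = (1/1120) × 78.91 × 3.058^(2/3) × √0.018 = 0.0199.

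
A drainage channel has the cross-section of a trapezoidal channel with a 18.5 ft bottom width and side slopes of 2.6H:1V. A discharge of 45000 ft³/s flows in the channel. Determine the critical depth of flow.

At critical depth, Q² T / (g A³) = 1, i.e. A³/T = Q²/g = 45000²/32.2 = 62890000.
Try y = 31 ft: A³/T = 161300000 — over.
Try y = 19.5 ft: A³/T = 20490000 — short.
Try y = 25.1 ft: A³/T = 62360000 — close enough.

y_c = 25.1 ft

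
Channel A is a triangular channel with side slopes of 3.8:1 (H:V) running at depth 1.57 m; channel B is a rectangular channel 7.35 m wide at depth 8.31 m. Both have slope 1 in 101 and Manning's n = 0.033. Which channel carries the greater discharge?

channel B

Channel A: For a triangular section with side slope z = 3.8: A = zy² = 3.8×1.57² = 9.367 m²; P = 2y√(1+z²) = 2×1.57×3.929 = 12.34 m. Hydraulic radius R = A/P = 9.367/12.34 = 0.7592 m. Q_A = (1/0.033)·9.367·0.7592^(2/3)·√0.009901 = 23.5 m³/s.
Channel B: Flow area A = b·y = 7.35 × 8.31 = 61.08 m². Wetted perimeter P = b + 2y = 7.35 + 2×8.31 = 23.97 m. Hydraulic radius R = A/P = 61.08/23.97 = 2.548 m. Q_B = (1/0.033)·61.08·2.548^(2/3)·√0.009901 = 343.6 m³/s.
Q_A = 23.5 m³/s vs Q_B = 343.6 m³/s, so channel B carries more.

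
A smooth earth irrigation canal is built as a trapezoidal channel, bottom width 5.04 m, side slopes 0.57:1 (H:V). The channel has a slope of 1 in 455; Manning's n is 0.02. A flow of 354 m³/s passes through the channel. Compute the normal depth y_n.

y_n = 7.54 m

Manning's equation rearranged: A R^(2/3) = nQ / (1·√S) = 0.02 × 354 / (√0.002198) = 151.
Trying y = 9.61 m: A R^(2/3) = 242.7 — over.
Trying y = 6.14 m: A R^(2/3) = 102.5 — short.
Trying y = 7.54 m: A R^(2/3) = 151.1 — close enough.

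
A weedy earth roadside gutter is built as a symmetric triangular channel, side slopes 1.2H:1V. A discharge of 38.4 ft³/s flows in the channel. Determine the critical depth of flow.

y_c = 2.29 ft

At critical depth, Q² T / (g A³) = 1, i.e. A³/T = Q²/g = 38.4²/32.2 = 45.79.
Trying y = 2.89 ft: A³/T = 145.2 — high.
Trying y = 1.58 ft: A³/T = 7.09 — low.
Trying y = 2.29 ft: A³/T = 45.34 — ≈ 45.79.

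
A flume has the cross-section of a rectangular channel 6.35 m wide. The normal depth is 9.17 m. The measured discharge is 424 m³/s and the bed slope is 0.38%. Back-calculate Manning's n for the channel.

Flow area A = b·y = 6.35 × 9.17 = 58.23 m². Wetted perimeter P = b + 2y = 6.35 + 2×9.17 = 24.69 m.
Hydraulic radius R = A/P = 58.23/24.69 = 2.358 m.
Rearranging Manning's equation: n = (1/Q) A R^(2/3) S^(1/2) = (1/424) × 58.23 × 2.358^(2/3) × √0.0038 = 0.015.

n = 0.015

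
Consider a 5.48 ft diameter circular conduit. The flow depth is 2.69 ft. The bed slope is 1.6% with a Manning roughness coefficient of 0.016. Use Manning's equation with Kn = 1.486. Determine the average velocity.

V = 14.4 ft/s

For a circular section of diameter D = 5.48 ft at depth y = 2.69 ft, the central angle is θ = 2 arccos(1 − 2y/D) = 3.105 rad. Then A = (D²/8)(θ − sin θ) = 11.52 ft² and P = Dθ/2 = 8.508 ft.
Hydraulic radius R = A/P = 11.52/8.508 = 1.354 ft.
From Manning's equation, V = (1.486/n) R^(2/3) S^(1/2) = (1.486/0.016) × 1.354^(2/3) × 0.016^(1/2) = 14.4 ft/s.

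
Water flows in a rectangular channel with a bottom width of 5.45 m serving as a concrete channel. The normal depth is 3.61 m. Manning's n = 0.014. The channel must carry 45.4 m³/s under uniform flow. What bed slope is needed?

S = 0.00058

Flow area A = b·y = 5.45 × 3.61 = 19.67 m². Wetted perimeter P = b + 2y = 5.45 + 2×3.61 = 12.67 m.
Hydraulic radius R = A/P = 19.67/12.67 = 1.553 m.
From Manning's equation, S = [nQ / (1 A R^(2/3))]² = [0.014 × 45.4 / (1 × 19.67 × 1.553^(2/3))]² = 0.00058.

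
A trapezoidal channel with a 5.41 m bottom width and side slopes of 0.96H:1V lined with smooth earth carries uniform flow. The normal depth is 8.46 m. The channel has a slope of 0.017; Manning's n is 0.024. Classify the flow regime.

supercritical

With bottom width b = 5.41 m and side slope z = 0.96: A = (b + zy)y = (5.41 + 0.96×8.46)×8.46 = 114.5 m²; P = b + 2y√(1+z²) = 5.41 + 2×8.46×1.386 = 28.86 m.
Hydraulic radius R = A/P = 114.5/28.86 = 3.966 m.
V = (1/n) R^(2/3) √S = (1/0.024) × 3.966^(2/3) × √0.017 = 13.61 m/s. Hydraulic depth D_h = A/T = 114.5/21.65 = 5.287 m.
Froude number Fr = V/√(g·D_h) = 13.61/√(9.81×5.287) = 1.89, which is greater than 1, so the flow is supercritical.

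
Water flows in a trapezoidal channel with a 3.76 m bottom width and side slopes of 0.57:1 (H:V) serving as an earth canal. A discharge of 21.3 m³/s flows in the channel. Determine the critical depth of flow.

y_c = 1.38 m

At critical depth, Q² T / (g A³) = 1, i.e. A³/T = Q²/g = 21.3²/9.81 = 46.25.
Try y = 1.15 m: A³/T = 25.82 — low.
Try y = 1.62 m: A³/T = 77.9 — high.
Try y = 1.38 m: A³/T = 46.31 — close enough.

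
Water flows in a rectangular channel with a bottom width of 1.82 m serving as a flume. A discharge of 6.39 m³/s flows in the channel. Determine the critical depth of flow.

y_c = 1.08 m

For a rectangular channel, critical depth y_c = (q²/g)^(1/3) where q = Q/b = 6.39/1.82 = 3.511 m²/s.
So y_c = (3.511²/9.81)^(1/3) = 1.08 m.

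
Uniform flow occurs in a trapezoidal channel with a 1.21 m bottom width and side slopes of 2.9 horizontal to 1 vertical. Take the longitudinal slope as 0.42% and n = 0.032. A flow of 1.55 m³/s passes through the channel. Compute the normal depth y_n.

Manning's equation rearranged: A R^(2/3) = nQ / (1·√S) = 0.032 × 1.55 / (√0.0042) = 0.7653.
Trying y = 0.622 m: A R^(2/3) = 0.9713 — over.
Trying y = 0.412 m: A R^(2/3) = 0.4088 — short.
Trying y = 0.557 m: A R^(2/3) = 0.7667 — matches.

y_n = 0.557 m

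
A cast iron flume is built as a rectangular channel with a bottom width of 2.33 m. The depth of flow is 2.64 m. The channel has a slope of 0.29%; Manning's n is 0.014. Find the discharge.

Q = 20.5 m³/s

Flow area A = b·y = 2.33 × 2.64 = 6.151 m². Wetted perimeter P = b + 2y = 2.33 + 2×2.64 = 7.61 m.
Hydraulic radius R = A/P = 6.151/7.61 = 0.8083 m.
Manning's equation: Q = (1/n) A R^(2/3) S^(1/2) = (1/0.014) × 6.151 × 0.8083^(2/3) × 0.0029^(1/2) = 20.5 m³/s.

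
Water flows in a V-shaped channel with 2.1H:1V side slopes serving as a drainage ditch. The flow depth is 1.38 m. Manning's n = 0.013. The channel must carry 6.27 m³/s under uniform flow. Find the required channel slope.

For a triangular section with side slope z = 2.1: A = zy² = 2.1×1.38² = 3.999 m²; P = 2y√(1+z²) = 2×1.38×2.326 = 6.42 m.
Hydraulic radius R = A/P = 3.999/6.42 = 0.623 m.
From Manning's equation, S = [nQ / (1 A R^(2/3))]² = [0.013 × 6.27 / (1 × 3.999 × 0.623^(2/3))]² = 0.000781.

S = 0.000781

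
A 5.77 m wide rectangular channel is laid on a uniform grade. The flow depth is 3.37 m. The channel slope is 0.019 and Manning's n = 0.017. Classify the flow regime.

supercritical

Flow area A = b·y = 5.77 × 3.37 = 19.44 m². Wetted perimeter P = b + 2y = 5.77 + 2×3.37 = 12.51 m.
Hydraulic radius R = A/P = 19.44/12.51 = 1.554 m.
V = (1/n) R^(2/3) √S = (1/0.017) × 1.554^(2/3) × √0.019 = 10.88 m/s. Hydraulic depth D_h = A/T = 19.44/5.77 = 3.37 m.
Froude number Fr = V/√(g·D_h) = 10.88/√(9.81×3.37) = 1.89, which is greater than 1, so the flow is supercritical.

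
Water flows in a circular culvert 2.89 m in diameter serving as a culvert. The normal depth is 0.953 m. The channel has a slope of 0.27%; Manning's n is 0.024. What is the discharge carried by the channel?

For a circular section of diameter D = 2.89 m at depth y = 0.953 m, the central angle is θ = 2 arccos(1 − 2y/D) = 2.447 rad. Then A = (D²/8)(θ − sin θ) = 1.886 m² and P = Dθ/2 = 3.536 m.
Hydraulic radius R = A/P = 1.886/3.536 = 0.5334 m.
Manning's equation: Q = (1/n) A R^(2/3) S^(1/2) = (1/0.024) × 1.886 × 0.5334^(2/3) × 0.0027^(1/2) = 2.69 m³/s.

Q = 2.69 m³/s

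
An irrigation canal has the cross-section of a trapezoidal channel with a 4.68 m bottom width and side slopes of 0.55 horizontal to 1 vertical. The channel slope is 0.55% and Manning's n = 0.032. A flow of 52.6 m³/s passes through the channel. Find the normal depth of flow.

Manning's equation rearranged: A R^(2/3) = nQ / (1·√S) = 0.032 × 52.6 / (√0.0055) = 22.7.
Trying y = 2.06 m: A R^(2/3) = 14.09 — short.
Trying y = 3.48 m: A R^(2/3) = 34.18 — over.
Trying y = 2.74 m: A R^(2/3) = 22.71 — matches.

y_n = 2.74 m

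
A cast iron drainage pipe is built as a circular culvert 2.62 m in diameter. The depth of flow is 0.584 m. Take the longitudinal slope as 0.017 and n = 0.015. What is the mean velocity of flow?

For a circular section of diameter D = 2.62 m at depth y = 0.584 m, the central angle is θ = 2 arccos(1 − 2y/D) = 1.967 rad. Then A = (D²/8)(θ − sin θ) = 0.896 m² and P = Dθ/2 = 2.576 m.
Hydraulic radius R = A/P = 0.896/2.576 = 0.3477 m.
From Manning's equation, V = (1/n) R^(2/3) S^(1/2) = (1/0.015) × 0.3477^(2/3) × 0.017^(1/2) = 4.3 m/s.

V = 4.3 m/s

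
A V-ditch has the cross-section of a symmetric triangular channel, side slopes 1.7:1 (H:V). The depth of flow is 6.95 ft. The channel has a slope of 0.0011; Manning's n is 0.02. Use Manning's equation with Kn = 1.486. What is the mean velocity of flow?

For a triangular section with side slope z = 1.7: A = zy² = 1.7×6.95² = 82.11 ft²; P = 2y√(1+z²) = 2×6.95×1.972 = 27.42 ft.
Hydraulic radius R = A/P = 82.11/27.42 = 2.995 ft.
From Manning's equation, V = (1.486/n) R^(2/3) S^(1/2) = (1.486/0.02) × 2.995^(2/3) × 0.0011^(1/2) = 5.12 ft/s.

V = 5.12 ft/s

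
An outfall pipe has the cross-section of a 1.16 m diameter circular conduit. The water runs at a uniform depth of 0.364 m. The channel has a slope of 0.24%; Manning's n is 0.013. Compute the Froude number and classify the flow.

For a circular section of diameter D = 1.16 m at depth y = 0.364 m, the central angle is θ = 2 arccos(1 − 2y/D) = 2.378 rad. Then A = (D²/8)(θ − sin θ) = 0.2838 m² and P = Dθ/2 = 1.379 m.
Hydraulic radius R = A/P = 0.2838/1.379 = 0.2057 m.
V = (1/n) R^(2/3) √S = (1/0.013) × 0.2057^(2/3) × √0.0024 = 1.313 m/s. Hydraulic depth D_h = A/T = 0.2838/1.077 = 0.2636 m.
Froude number Fr = V/√(g·D_h) = 1.313/√(9.81×0.2636) = 0.817, which is less than 1, so the flow is subcritical.

subcritical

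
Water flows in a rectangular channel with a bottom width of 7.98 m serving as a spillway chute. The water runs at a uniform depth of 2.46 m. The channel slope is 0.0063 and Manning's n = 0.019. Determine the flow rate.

Q = 108 m³/s

Flow area A = b·y = 7.98 × 2.46 = 19.63 m². Wetted perimeter P = b + 2y = 7.98 + 2×2.46 = 12.9 m.
Hydraulic radius R = A/P = 19.63/12.9 = 1.522 m.
Manning's equation: Q = (1/n) A R^(2/3) S^(1/2) = (1/0.019) × 19.63 × 1.522^(2/3) × 0.0063^(1/2) = 108 m³/s.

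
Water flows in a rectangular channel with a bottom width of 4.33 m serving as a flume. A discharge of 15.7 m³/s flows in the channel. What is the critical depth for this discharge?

For a rectangular channel, critical depth y_c = (q²/g)^(1/3) where q = Q/b = 15.7/4.33 = 3.626 m²/s.
So y_c = (3.626²/9.81)^(1/3) = 1.1 m.

y_c = 1.1 m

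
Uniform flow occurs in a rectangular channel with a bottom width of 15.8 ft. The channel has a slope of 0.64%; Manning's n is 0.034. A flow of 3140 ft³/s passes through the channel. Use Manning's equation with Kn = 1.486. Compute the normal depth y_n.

y_n = 18.2 ft

Manning's equation rearranged: A R^(2/3) = nQ / (1.486·√S) = 0.034 × 3140 / (1.486 × √0.0064) = 898.
Trying y = 21.3 ft: A R^(2/3) = 1082 — too large.
Trying y = 14.8 ft: A R^(2/3) = 697.4 — too small.
Trying y = 18.2 ft: A R^(2/3) = 896.9 — matches.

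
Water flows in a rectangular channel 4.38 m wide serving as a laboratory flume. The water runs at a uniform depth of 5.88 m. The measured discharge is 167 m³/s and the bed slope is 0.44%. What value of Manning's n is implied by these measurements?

n = 0.014

Flow area A = b·y = 4.38 × 5.88 = 25.75 m². Wetted perimeter P = b + 2y = 4.38 + 2×5.88 = 16.14 m.
Hydraulic radius R = A/P = 25.75/16.14 = 1.596 m.
Rearranging Manning's equation: n = (1/Q) A R^(2/3) S^(1/2) = (1/167) × 25.75 × 1.596^(2/3) × √0.0044 = 0.014.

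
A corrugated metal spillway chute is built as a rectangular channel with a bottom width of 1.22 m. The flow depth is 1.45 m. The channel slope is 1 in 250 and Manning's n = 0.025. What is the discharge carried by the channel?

Flow area A = b·y = 1.22 × 1.45 = 1.769 m². Wetted perimeter P = b + 2y = 1.22 + 2×1.45 = 4.12 m.
Hydraulic radius R = A/P = 1.769/4.12 = 0.4294 m.
Manning's equation: Q = (1/n) A R^(2/3) S^(1/2) = (1/0.025) × 1.769 × 0.4294^(2/3) × 0.004^(1/2) = 2.55 m³/s.

Q = 2.55 m³/s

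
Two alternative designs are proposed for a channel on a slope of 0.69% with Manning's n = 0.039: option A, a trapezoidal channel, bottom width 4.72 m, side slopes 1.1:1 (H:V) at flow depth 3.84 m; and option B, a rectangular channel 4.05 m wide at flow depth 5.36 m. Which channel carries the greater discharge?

channel A

Channel A: With bottom width b = 4.72 m and side slope z = 1.1: A = (b + zy)y = (4.72 + 1.1×3.84)×3.84 = 34.34 m²; P = b + 2y√(1+z²) = 4.72 + 2×3.84×1.487 = 16.14 m. Hydraulic radius R = A/P = 34.34/16.14 = 2.128 m. Q_A = (1/0.039)·34.34·2.128^(2/3)·√0.0069 = 121 m³/s.
Channel B: Flow area A = b·y = 4.05 × 5.36 = 21.71 m². Wetted perimeter P = b + 2y = 4.05 + 2×5.36 = 14.77 m. Hydraulic radius R = A/P = 21.71/14.77 = 1.47 m. Q_B = (1/0.039)·21.71·1.47^(2/3)·√0.0069 = 59.77 m³/s.
Q_A = 121 m³/s vs Q_B = 59.77 m³/s, so channel A carries more.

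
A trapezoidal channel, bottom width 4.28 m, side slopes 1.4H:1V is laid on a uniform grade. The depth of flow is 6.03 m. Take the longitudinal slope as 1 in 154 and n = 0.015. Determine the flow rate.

With bottom width b = 4.28 m and side slope z = 1.4: A = (b + zy)y = (4.28 + 1.4×6.03)×6.03 = 76.71 m²; P = b + 2y√(1+z²) = 4.28 + 2×6.03×1.72 = 25.03 m.
Hydraulic radius R = A/P = 76.71/25.03 = 3.065 m.
Manning's equation: Q = (1/n) A R^(2/3) S^(1/2) = (1/0.015) × 76.71 × 3.065^(2/3) × 0.006494^(1/2) = 870 m³/s.

Q = 870 m³/s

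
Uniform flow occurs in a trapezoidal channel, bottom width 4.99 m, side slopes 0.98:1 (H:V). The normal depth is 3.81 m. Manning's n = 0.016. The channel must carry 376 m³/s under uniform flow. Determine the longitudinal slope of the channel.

With bottom width b = 4.99 m and side slope z = 0.98: A = (b + zy)y = (4.99 + 0.98×3.81)×3.81 = 33.24 m²; P = b + 2y√(1+z²) = 4.99 + 2×3.81×1.4 = 15.66 m.
Hydraulic radius R = A/P = 33.24/15.66 = 2.123 m.
From Manning's equation, S = [nQ / (1 A R^(2/3))]² = [0.016 × 376 / (1 × 33.24 × 2.123^(2/3))]² = 0.012.

S = 0.012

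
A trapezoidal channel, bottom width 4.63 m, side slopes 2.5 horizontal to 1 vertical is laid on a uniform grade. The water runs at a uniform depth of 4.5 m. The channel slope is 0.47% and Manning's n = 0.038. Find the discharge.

With bottom width b = 4.63 m and side slope z = 2.5: A = (b + zy)y = (4.63 + 2.5×4.5)×4.5 = 71.46 m²; P = b + 2y√(1+z²) = 4.63 + 2×4.5×2.693 = 28.86 m.
Hydraulic radius R = A/P = 71.46/28.86 = 2.476 m.
Manning's equation: Q = (1/n) A R^(2/3) S^(1/2) = (1/0.038) × 71.46 × 2.476^(2/3) × 0.0047^(1/2) = 236 m³/s.

Q = 236 m³/s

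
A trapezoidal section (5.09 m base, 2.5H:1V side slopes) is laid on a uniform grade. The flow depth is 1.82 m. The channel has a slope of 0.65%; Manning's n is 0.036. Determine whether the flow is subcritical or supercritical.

With bottom width b = 5.09 m and side slope z = 2.5: A = (b + zy)y = (5.09 + 2.5×1.82)×1.82 = 17.54 m²; P = b + 2y√(1+z²) = 5.09 + 2×1.82×2.693 = 14.89 m.
Hydraulic radius R = A/P = 17.54/14.89 = 1.178 m.
V = (1/n) R^(2/3) √S = (1/0.036) × 1.178^(2/3) × √0.0065 = 2.498 m/s. Hydraulic depth D_h = A/T = 17.54/14.19 = 1.236 m.
Froude number Fr = V/√(g·D_h) = 2.498/√(9.81×1.236) = 0.717, which is less than 1, so the flow is subcritical.

subcritical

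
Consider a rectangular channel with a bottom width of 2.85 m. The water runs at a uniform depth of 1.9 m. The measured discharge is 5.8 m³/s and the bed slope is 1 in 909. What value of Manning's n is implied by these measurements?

Flow area A = b·y = 2.85 × 1.9 = 5.415 m². Wetted perimeter P = b + 2y = 2.85 + 2×1.9 = 6.65 m.
Hydraulic radius R = A/P = 5.415/6.65 = 0.8143 m.
Rearranging Manning's equation: n = (1/Q) A R^(2/3) S^(1/2) = (1/5.8) × 5.415 × 0.8143^(2/3) × √0.0011 = 0.027.

n = 0.027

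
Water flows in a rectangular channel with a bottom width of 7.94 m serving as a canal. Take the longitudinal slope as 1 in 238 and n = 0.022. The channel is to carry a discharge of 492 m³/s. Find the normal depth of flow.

y_n = 10.4 m

Manning's equation rearranged: A R^(2/3) = nQ / (1·√S) = 0.022 × 492 / (√0.004202) = 167.
Try y = 7.16 m: A R^(2/3) = 106.2 — low.
Try y = 12.5 m: A R^(2/3) = 207 — high.
Try y = 10.4 m: A R^(2/3) = 166.9 — matches.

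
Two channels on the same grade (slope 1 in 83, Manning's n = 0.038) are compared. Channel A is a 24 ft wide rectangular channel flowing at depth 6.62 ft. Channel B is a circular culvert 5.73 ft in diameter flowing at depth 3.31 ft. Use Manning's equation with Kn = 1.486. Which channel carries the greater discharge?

Channel A: Flow area A = b·y = 24 × 6.62 = 158.9 ft². Wetted perimeter P = b + 2y = 24 + 2×6.62 = 37.24 ft. Hydraulic radius R = A/P = 158.9/37.24 = 4.266 ft. Q_A = (1.486/0.038)·158.9·4.266^(2/3)·√0.01205 = 1794 ft³/s.
Channel B: For a circular section of diameter D = 5.73 ft at depth y = 3.31 ft, the central angle is θ = 2 arccos(1 − 2y/D) = 3.454 rad. Then A = (D²/8)(θ − sin θ) = 15.43 ft² and P = Dθ/2 = 9.894 ft. Hydraulic radius R = A/P = 15.43/9.894 = 1.56 ft. Q_B = (1.486/0.038)·15.43·1.56^(2/3)·√0.01205 = 89.1 ft³/s.
Q_A = 1794 ft³/s vs Q_B = 89.1 ft³/s, so channel A carries more.

channel A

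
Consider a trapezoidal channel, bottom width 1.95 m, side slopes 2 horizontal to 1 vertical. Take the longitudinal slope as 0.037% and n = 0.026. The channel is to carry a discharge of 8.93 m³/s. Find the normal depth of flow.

y_n = 1.96 m

Manning's equation rearranged: A R^(2/3) = nQ / (1·√S) = 0.026 × 8.93 / (√0.00037) = 12.07.
Trying y = 1.56 m: A R^(2/3) = 7.296 — too small.
Trying y = 1.96 m: A R^(2/3) = 12.06 — matches.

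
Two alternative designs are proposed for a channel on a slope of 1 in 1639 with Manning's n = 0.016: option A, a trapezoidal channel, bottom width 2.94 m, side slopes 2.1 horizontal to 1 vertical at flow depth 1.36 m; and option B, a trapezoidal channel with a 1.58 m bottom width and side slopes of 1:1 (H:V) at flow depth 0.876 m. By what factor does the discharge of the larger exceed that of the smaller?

5.02

Channel A: With bottom width b = 2.94 m and side slope z = 2.1: A = (b + zy)y = (2.94 + 2.1×1.36)×1.36 = 7.883 m²; P = b + 2y√(1+z²) = 2.94 + 2×1.36×2.326 = 9.267 m. Hydraulic radius R = A/P = 7.883/9.267 = 0.8506 m. Q_A = (1/0.016)·7.883·0.8506^(2/3)·√0.0006101 = 10.93 m³/s.
Channel B: With bottom width b = 1.58 m and side slope z = 1: A = (b + zy)y = (1.58 + 1×0.876)×0.876 = 2.151 m²; P = b + 2y√(1+z²) = 1.58 + 2×0.876×1.414 = 4.058 m. Hydraulic radius R = A/P = 2.151/4.058 = 0.5302 m. Q_B = (1/0.016)·2.151·0.5302^(2/3)·√0.0006101 = 2.176 m³/s.
The larger discharge is 10.93 m³/s and the smaller is 2.176 m³/s; the ratio is 5.02.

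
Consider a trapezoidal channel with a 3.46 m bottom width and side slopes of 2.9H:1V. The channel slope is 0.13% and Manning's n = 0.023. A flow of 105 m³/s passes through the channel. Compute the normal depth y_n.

y_n = 3.37 m

Manning's equation rearranged: A R^(2/3) = nQ / (1·√S) = 0.023 × 105 / (√0.0013) = 66.98.
Trying y = 4.15 m: A R^(2/3) = 109.5 — high.
Trying y = 2.81 m: A R^(2/3) = 44.18 — low.
Trying y = 3.37 m: A R^(2/3) = 67.15 — matches.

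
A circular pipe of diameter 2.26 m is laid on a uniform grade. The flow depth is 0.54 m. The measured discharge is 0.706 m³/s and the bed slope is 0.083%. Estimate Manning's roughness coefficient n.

For a circular section of diameter D = 2.26 m at depth y = 0.54 m, the central angle is θ = 2 arccos(1 − 2y/D) = 2.043 rad. Then A = (D²/8)(θ − sin θ) = 0.7357 m² and P = Dθ/2 = 2.308 m.
Hydraulic radius R = A/P = 0.7357/2.308 = 0.3187 m.
Rearranging Manning's equation: n = (1/Q) A R^(2/3) S^(1/2) = (1/0.706) × 0.7357 × 0.3187^(2/3) × √0.00083 = 0.014.

n = 0.014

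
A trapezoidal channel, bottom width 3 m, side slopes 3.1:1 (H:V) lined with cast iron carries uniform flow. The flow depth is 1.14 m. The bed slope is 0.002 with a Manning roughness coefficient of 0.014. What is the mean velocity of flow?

With bottom width b = 3 m and side slope z = 3.1: A = (b + zy)y = (3 + 3.1×1.14)×1.14 = 7.449 m²; P = b + 2y√(1+z²) = 3 + 2×1.14×3.257 = 10.43 m.
Hydraulic radius R = A/P = 7.449/10.43 = 0.7144 m.
From Manning's equation, V = (1/n) R^(2/3) S^(1/2) = (1/0.014) × 0.7144^(2/3) × 0.002^(1/2) = 2.55 m/s.

V = 2.55 m/s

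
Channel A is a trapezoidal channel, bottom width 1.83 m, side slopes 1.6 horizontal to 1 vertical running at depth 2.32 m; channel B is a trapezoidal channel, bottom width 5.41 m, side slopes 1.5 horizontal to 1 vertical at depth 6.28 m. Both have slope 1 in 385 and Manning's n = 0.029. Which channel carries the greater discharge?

channel B

Channel A: With bottom width b = 1.83 m and side slope z = 1.6: A = (b + zy)y = (1.83 + 1.6×2.32)×2.32 = 12.86 m²; P = b + 2y√(1+z²) = 1.83 + 2×2.32×1.887 = 10.58 m. Hydraulic radius R = A/P = 12.86/10.58 = 1.215 m. Q_A = (1/0.029)·12.86·1.215^(2/3)·√0.002597 = 25.72 m³/s.
Channel B: With bottom width b = 5.41 m and side slope z = 1.5: A = (b + zy)y = (5.41 + 1.5×6.28)×6.28 = 93.13 m²; P = b + 2y√(1+z²) = 5.41 + 2×6.28×1.803 = 28.05 m. Hydraulic radius R = A/P = 93.13/28.05 = 3.32 m. Q_B = (1/0.029)·93.13·3.32^(2/3)·√0.002597 = 364.2 m³/s.
Q_A = 25.72 m³/s vs Q_B = 364.2 m³/s, so channel B carries more.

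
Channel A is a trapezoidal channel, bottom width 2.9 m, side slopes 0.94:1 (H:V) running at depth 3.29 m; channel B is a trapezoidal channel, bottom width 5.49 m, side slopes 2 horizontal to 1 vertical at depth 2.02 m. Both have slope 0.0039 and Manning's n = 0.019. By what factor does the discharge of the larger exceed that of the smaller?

1.19

Channel A: With bottom width b = 2.9 m and side slope z = 0.94: A = (b + zy)y = (2.9 + 0.94×3.29)×3.29 = 19.72 m²; P = b + 2y√(1+z²) = 2.9 + 2×3.29×1.372 = 11.93 m. Hydraulic radius R = A/P = 19.72/11.93 = 1.653 m. Q_A = (1/0.019)·19.72·1.653^(2/3)·√0.0039 = 90.58 m³/s.
Channel B: With bottom width b = 5.49 m and side slope z = 2: A = (b + zy)y = (5.49 + 2×2.02)×2.02 = 19.25 m²; P = b + 2y√(1+z²) = 5.49 + 2×2.02×2.236 = 14.52 m. Hydraulic radius R = A/P = 19.25/14.52 = 1.325 m. Q_B = (1/0.019)·19.25·1.325^(2/3)·√0.0039 = 76.35 m³/s.
The larger discharge is 90.58 m³/s and the smaller is 76.35 m³/s; the ratio is 1.19.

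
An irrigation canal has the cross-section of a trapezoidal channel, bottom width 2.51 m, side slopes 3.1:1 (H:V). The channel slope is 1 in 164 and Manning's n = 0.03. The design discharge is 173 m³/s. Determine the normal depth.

Manning's equation rearranged: A R^(2/3) = nQ / (1·√S) = 0.03 × 173 / (√0.006098) = 66.46.
Trying y = 3.87 m: A R^(2/3) = 89.87 — high.
Trying y = 2.84 m: A R^(2/3) = 42.65 — low.
Trying y = 3.42 m: A R^(2/3) = 66.57 — close enough.

y_n = 3.42 m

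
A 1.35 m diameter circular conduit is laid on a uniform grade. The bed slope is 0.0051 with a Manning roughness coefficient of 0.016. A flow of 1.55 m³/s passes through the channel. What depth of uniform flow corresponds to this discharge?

Manning's equation rearranged: A R^(2/3) = nQ / (1·√S) = 0.016 × 1.55 / (√0.0051) = 0.3473.
At y = 0.794 m: A R^(2/3) = 0.452 — high.
At y = 0.566 m: A R^(2/3) = 0.2547 — low.
At y = 0.675 m: A R^(2/3) = 0.3469 — ≈ 0.3473.

y_n = 0.675 m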